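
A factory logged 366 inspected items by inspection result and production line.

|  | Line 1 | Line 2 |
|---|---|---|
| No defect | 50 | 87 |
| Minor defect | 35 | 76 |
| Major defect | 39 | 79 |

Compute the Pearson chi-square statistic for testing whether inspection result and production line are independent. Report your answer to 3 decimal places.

Row totals: 137, 111, 118. Column totals: 124, 242. Grand total N = 366.
Expected counts (row total × column total / N):
  No defect, Line 1: 137×124/366 = 46.4153
  No defect, Line 2: 137×242/366 = 90.5847
  Minor defect, Line 1: 111×124/366 = 37.6066
  Minor defect, Line 2: 111×242/366 = 73.3934
  Major defect, Line 1: 118×124/366 = 39.9781
  Major defect, Line 2: 118×242/366 = 78.0219
Contributions (O − E)²/E:
  (50 − 46.4153)²/46.4153 = 0.2768
  (87 − 90.5847)²/90.5847 = 0.1419
  (35 − 37.6066)²/37.6066 = 0.1807
  (76 − 73.3934)²/73.3934 = 0.0926
  (39 − 39.9781)²/39.9781 = 0.0239
  (79 − 78.0219)²/78.0219 = 0.0123
χ² = 0.2768 + 0.1419 + 0.1807 + 0.0926 + 0.0239 + 0.0123 = 0.728

0.728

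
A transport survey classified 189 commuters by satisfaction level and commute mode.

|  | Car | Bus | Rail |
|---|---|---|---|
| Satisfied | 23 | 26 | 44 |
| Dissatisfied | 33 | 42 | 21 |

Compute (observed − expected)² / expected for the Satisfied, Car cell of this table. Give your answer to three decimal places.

Row total (Satisfied) = 93; column total (Car) = 56; N = 189.
Expected count E = 93 × 56 / 189 = 27.5556.
Contribution = (O − E)²/E = (23 − 27.5556)² / 27.5556 = 0.753.

0.753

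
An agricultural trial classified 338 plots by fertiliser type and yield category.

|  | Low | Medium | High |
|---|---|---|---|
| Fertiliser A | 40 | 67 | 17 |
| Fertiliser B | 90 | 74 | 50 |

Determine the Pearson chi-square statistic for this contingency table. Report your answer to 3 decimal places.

Row totals: 124, 214. Column totals: 130, 141, 67. Grand total N = 338.
Expected counts (row total × column total / N):
  Fertiliser A, Low: 124×130/338 = 47.6923
  Fertiliser A, Medium: 124×141/338 = 51.7278
  Fertiliser A, High: 124×67/338 = 24.5799
  Fertiliser B, Low: 214×130/338 = 82.3077
  Fertiliser B, Medium: 214×141/338 = 89.2722
  Fertiliser B, High: 214×67/338 = 42.4201
Contributions (O − E)²/E:
  (40 − 47.6923)²/47.6923 = 1.2407
  (67 − 51.7278)²/51.7278 = 4.5090
  (17 − 24.5799)²/24.5799 = 2.3375
  (90 − 82.3077)²/82.3077 = 0.7189
  (74 − 89.2722)²/89.2722 = 2.6127
  (50 − 42.4201)²/42.4201 = 1.3544
χ² = 1.2407 + 4.5090 + 2.3375 + 0.7189 + 2.6127 + 1.3544 = 12.773

12.773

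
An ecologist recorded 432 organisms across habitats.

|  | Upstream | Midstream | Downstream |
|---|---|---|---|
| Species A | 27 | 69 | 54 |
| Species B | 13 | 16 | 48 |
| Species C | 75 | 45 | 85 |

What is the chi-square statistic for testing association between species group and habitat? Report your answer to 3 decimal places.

Row totals: 150, 77, 205. Column totals: 115, 130, 187. Grand total N = 432.
Expected counts (row total × column total / N):
  Species A, Upstream: 150×115/432 = 39.9306
  Species A, Midstream: 150×130/432 = 45.1389
  Species A, Downstream: 150×187/432 = 64.9306
  Species B, Upstream: 77×115/432 = 20.4977
  Species B, Midstream: 77×130/432 = 23.1713
  Species B, Downstream: 77×187/432 = 33.3310
  Species C, Upstream: 205×115/432 = 54.5718
  Species C, Midstream: 205×130/432 = 61.6898
  Species C, Downstream: 205×187/432 = 88.7384
Contributions (O − E)²/E:
  (27 − 39.9306)²/39.9306 = 4.1873
  (69 − 45.1389)²/45.1389 = 12.6133
  (54 − 64.9306)²/64.9306 = 1.8401
  (13 − 20.4977)²/20.4977 = 2.7425
  (16 − 23.1713)²/23.1713 = 2.2195
  (48 − 33.3310)²/33.3310 = 6.4558
  (75 − 54.5718)²/54.5718 = 7.6470
  (45 − 61.6898)²/61.6898 = 4.5153
  (85 − 88.7384)²/88.7384 = 0.1575
χ² = 4.1873 + 12.6133 + 1.8401 + 2.7425 + 2.2195 + 6.4558 + 7.6470 + 4.5153 + 0.1575 = 42.378

42.378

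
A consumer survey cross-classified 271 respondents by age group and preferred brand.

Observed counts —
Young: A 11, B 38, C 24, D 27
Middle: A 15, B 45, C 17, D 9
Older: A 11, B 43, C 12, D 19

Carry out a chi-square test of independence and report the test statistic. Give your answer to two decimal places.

12.72

Row totals: 100, 86, 85. Column totals: 37, 126, 53, 55. Grand total N = 271.
Expected counts (row total × column total / N):
  Young, A: 100×37/271 = 13.653
  Young, B: 100×126/271 = 46.494
  Young, C: 100×53/271 = 19.557
  Young, D: 100×55/271 = 20.295
  Middle, A: 86×37/271 = 11.742
  Middle, B: 86×126/271 = 39.985
  Middle, C: 86×53/271 = 16.819
  Middle, D: 86×55/271 = 17.454
  Older, A: 85×37/271 = 11.605
  Older, B: 85×126/271 = 39.520
  Older, C: 85×53/271 = 16.624
  Older, D: 85×55/271 = 17.251
Contributions (O − E)²/E:
  (11 − 13.653)²/13.653 = 0.5155
  (38 − 46.494)²/46.494 = 1.5518
  (24 − 19.557)²/19.557 = 1.0094
  (27 − 20.295)²/20.295 = 2.2152
  (15 − 11.742)²/11.742 = 0.9040
  (45 − 39.985)²/39.985 = 0.6290
  (17 − 16.819)²/16.819 = 0.0019
  (9 − 17.454)²/17.454 = 4.0948
  (11 − 11.605)²/11.605 = 0.0315
  (43 − 39.520)²/39.520 = 0.3064
  (12 − 16.624)²/16.624 = 1.2862
  (19 − 17.251)²/17.251 = 0.1773
χ² = 0.5155 + 1.5518 + 1.0094 + 2.2152 + 0.9040 + 0.6290 + 0.0019 + 4.0948 + 0.0315 + 0.3064 + 1.2862 + 0.1773 = 12.72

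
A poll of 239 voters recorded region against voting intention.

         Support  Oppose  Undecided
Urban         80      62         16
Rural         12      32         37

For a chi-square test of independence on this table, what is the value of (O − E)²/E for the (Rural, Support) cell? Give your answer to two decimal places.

Row total (Rural) = 81; column total (Support) = 92; N = 239.
Expected count E = 81 × 92 / 239 = 31.180.
Contribution = (O − E)²/E = (12 − 31.180)² / 31.180 = 11.80.

11.80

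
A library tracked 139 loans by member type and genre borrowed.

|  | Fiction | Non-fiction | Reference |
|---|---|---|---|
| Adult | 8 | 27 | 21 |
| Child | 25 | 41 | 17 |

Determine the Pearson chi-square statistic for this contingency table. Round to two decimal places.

Row totals: 56, 83. Column totals: 33, 68, 38. Grand total N = 139.
Expected counts (row total × column total / N):
  Adult, Fiction: 56×33/139 = 13.295
  Adult, Non-fiction: 56×68/139 = 27.396
  Adult, Reference: 56×38/139 = 15.309
  Child, Fiction: 83×33/139 = 19.705
  Child, Non-fiction: 83×68/139 = 40.604
  Child, Reference: 83×38/139 = 22.691
Contributions (O − E)²/E:
  (8 − 13.295)²/13.295 = 2.1088
  (27 − 27.396)²/27.396 = 0.0057
  (21 − 15.309)²/15.309 = 2.1156
  (25 − 19.705)²/19.705 = 1.4228
  (41 − 40.604)²/40.604 = 0.0039
  (17 − 22.691)²/22.691 = 1.4273
χ² = 2.1088 + 0.0057 + 2.1156 + 1.4228 + 0.0039 + 1.4273 = 7.08

7.08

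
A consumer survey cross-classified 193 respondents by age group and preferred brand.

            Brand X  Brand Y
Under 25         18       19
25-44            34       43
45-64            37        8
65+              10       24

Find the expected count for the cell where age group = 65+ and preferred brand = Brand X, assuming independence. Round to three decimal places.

17.440

Row total (65+) = 34; column total (Brand X) = 99; grand total N = 193.
Expected count = (row total × column total) / N = 34 × 99 / 193 = 17.440.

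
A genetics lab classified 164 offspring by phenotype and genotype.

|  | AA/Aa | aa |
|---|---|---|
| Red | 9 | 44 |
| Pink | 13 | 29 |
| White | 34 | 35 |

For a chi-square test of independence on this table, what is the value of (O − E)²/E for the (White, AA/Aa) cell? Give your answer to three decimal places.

Row total (White) = 69; column total (AA/Aa) = 56; N = 164.
Expected count E = 69 × 56 / 164 = 23.5610.
Contribution = (O − E)²/E = (34 − 23.5610)² / 23.5610 = 4.625.

4.625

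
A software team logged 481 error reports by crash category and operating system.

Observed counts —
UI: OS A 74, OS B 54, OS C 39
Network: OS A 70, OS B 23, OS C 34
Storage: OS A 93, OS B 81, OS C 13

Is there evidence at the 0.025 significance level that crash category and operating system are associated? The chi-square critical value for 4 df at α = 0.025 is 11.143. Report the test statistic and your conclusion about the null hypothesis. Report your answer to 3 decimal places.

Row totals: 167, 127, 187. Column totals: 237, 158, 86. Grand total N = 481.
Expected counts (row total × column total / N):
  UI, OS A: 167×237/481 = 82.2848
  UI, OS B: 167×158/481 = 54.8565
  UI, OS C: 167×86/481 = 29.8586
  Network, OS A: 127×237/481 = 62.5759
  Network, OS B: 127×158/481 = 41.7173
  Network, OS C: 127×86/481 = 22.7069
  Storage, OS A: 187×237/481 = 92.1393
  Storage, OS B: 187×158/481 = 61.4262
  Storage, OS C: 187×86/481 = 33.4345
Contributions (O − E)²/E:
  (74 − 82.2848)²/82.2848 = 0.8342
  (54 − 54.8565)²/54.8565 = 0.0134
  (39 − 29.8586)²/29.8586 = 2.7987
  (70 − 62.5759)²/62.5759 = 0.8808
  (23 − 41.7173)²/41.7173 = 8.3979
  (34 − 22.7069)²/22.7069 = 5.6165
  (93 − 92.1393)²/92.1393 = 0.0080
  (81 − 61.4262)²/61.4262 = 6.2373
  (13 − 33.4345)²/33.4345 = 12.4892
χ² = 0.8342 + 0.0134 + 2.7987 + 0.8808 + 8.3979 + 5.6165 + 0.0080 + 6.2373 + 12.4892 = 37.276
df = (3−1)(3−1) = 4. Since 37.276 > 11.143, reject the null hypothesis of independence at α = 0.025.

37.276; reject H₀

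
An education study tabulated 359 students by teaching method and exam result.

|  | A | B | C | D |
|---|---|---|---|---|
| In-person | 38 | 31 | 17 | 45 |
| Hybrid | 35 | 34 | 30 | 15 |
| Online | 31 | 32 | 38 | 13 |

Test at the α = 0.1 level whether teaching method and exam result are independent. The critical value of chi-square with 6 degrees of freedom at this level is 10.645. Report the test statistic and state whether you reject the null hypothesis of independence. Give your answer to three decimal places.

Row totals: 131, 114, 114. Column totals: 104, 97, 85, 73. Grand total N = 359.
Expected counts (row total × column total / N):
  In-person, A: 131×104/359 = 37.94986
  In-person, B: 131×97/359 = 35.39554
  In-person, C: 131×85/359 = 31.01671
  In-person, D: 131×73/359 = 26.63788
  Hybrid, A: 114×104/359 = 33.02507
  Hybrid, B: 114×97/359 = 30.80223
  Hybrid, C: 114×85/359 = 26.99164
  Hybrid, D: 114×73/359 = 23.18106
  Online, A: 114×104/359 = 33.02507
  Online, B: 114×97/359 = 30.80223
  Online, C: 114×85/359 = 26.99164
  Online, D: 114×73/359 = 23.18106
Contributions (O − E)²/E:
  (38 − 37.94986)²/37.94986 = 0.0001
  (31 − 35.39554)²/35.39554 = 0.5459
  (17 − 31.01671)²/31.01671 = 6.3343
  (45 − 26.63788)²/26.63788 = 12.6574
  (35 − 33.02507)²/33.02507 = 0.1181
  (34 − 30.80223)²/30.80223 = 0.3320
  (30 − 26.99164)²/26.99164 = 0.3353
  (15 − 23.18106)²/23.18106 = 2.8873
  (31 − 33.02507)²/33.02507 = 0.1242
  (32 − 30.80223)²/30.80223 = 0.0466
  (38 − 26.99164)²/26.99164 = 4.4897
  (13 − 23.18106)²/23.18106 = 4.4715
χ² = 0.0001 + 0.5459 + 6.3343 + 12.6574 + 0.1181 + 0.3320 + 0.3353 + 2.8873 + 0.1242 + 0.0466 + 4.4897 + 4.4715 = 32.342
df = (3−1)(4−1) = 6. Since 32.342 > 10.645, reject the null hypothesis of independence at α = 0.1.

32.342; reject H₀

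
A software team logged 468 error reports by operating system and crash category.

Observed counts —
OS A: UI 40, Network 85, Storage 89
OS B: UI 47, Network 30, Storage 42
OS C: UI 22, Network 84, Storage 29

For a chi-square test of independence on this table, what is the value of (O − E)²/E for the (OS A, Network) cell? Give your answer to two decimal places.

0.40

Row total (OS A) = 214; column total (Network) = 199; N = 468.
Expected count E = 214 × 199 / 468 = 90.996.
Contribution = (O − E)²/E = (85 − 90.996)² / 90.996 = 0.40.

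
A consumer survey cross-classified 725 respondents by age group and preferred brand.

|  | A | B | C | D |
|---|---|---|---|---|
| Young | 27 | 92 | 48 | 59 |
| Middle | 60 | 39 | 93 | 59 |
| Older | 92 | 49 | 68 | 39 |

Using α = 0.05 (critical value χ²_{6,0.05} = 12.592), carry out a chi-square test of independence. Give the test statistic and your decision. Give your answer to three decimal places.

Row totals: 226, 251, 248. Column totals: 179, 180, 209, 157. Grand total N = 725.
Expected counts (row total × column total / N):
  Young, A: 226×179/725 = 55.79862
  Young, B: 226×180/725 = 56.11034
  Young, C: 226×209/725 = 65.15034
  Young, D: 226×157/725 = 48.94069
  Middle, A: 251×179/725 = 61.97103
  Middle, B: 251×180/725 = 62.31724
  Middle, C: 251×209/725 = 72.35724
  Middle, D: 251×157/725 = 54.35448
  Older, A: 248×179/725 = 61.23034
  Older, B: 248×180/725 = 61.57241
  Older, C: 248×209/725 = 71.49241
  Older, D: 248×157/725 = 53.70483
Contributions (O − E)²/E:
  (27 − 55.79862)²/55.79862 = 14.8635
  (92 − 56.11034)²/56.11034 = 22.9560
  (48 − 65.15034)²/65.15034 = 4.5147
  (59 − 48.94069)²/48.94069 = 2.0676
  (60 − 61.97103)²/61.97103 = 0.0627
  (39 − 62.31724)²/62.31724 = 8.7246
  (93 − 72.35724)²/72.35724 = 5.8892
  (59 − 54.35448)²/54.35448 = 0.3970
  (92 − 61.23034)²/61.23034 = 15.4625
  (49 − 61.57241)²/61.57241 = 2.5671
  (68 − 71.49241)²/71.49241 = 0.1706
  (39 − 53.70483)²/53.70483 = 4.0263
χ² = 14.8635 + 22.9560 + 4.5147 + 2.0676 + 0.0627 + 8.7246 + 5.8892 + 0.3970 + 15.4625 + 2.5671 + 0.1706 + 4.0263 = 81.702
df = (3−1)(4−1) = 6. Since 81.702 > 12.592, reject the null hypothesis of independence at α = 0.05.

81.702; reject H₀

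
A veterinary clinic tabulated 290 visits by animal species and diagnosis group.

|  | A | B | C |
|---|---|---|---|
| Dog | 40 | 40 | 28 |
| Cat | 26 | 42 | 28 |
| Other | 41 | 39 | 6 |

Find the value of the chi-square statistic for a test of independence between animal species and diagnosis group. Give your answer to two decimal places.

Row totals: 108, 96, 86. Column totals: 107, 121, 62. Grand total N = 290.
Expected counts (row total × column total / N):
  Dog, A: 108×107/290 = 39.848
  Dog, B: 108×121/290 = 45.062
  Dog, C: 108×62/290 = 23.090
  Cat, A: 96×107/290 = 35.421
  Cat, B: 96×121/290 = 40.055
  Cat, C: 96×62/290 = 20.524
  Other, A: 86×107/290 = 31.731
  Other, B: 86×121/290 = 35.883
  Other, C: 86×62/290 = 18.386
Contributions (O − E)²/E:
  (40 − 39.848)²/39.848 = 0.0006
  (40 − 45.062)²/45.062 = 0.5686
  (28 − 23.090)²/23.090 = 1.0441
  (26 − 35.421)²/35.421 = 2.5057
  (42 − 40.055)²/40.055 = 0.0944
  (28 − 20.524)²/20.524 = 2.7232
  (41 − 31.731)²/31.731 = 2.7076
  (39 − 35.883)²/35.883 = 0.2708
  (6 − 18.386)²/18.386 = 8.3440
χ² = 0.0006 + 0.5686 + 1.0441 + 2.5057 + 0.0944 + 2.7232 + 2.7076 + 0.2708 + 8.3440 = 18.26

18.26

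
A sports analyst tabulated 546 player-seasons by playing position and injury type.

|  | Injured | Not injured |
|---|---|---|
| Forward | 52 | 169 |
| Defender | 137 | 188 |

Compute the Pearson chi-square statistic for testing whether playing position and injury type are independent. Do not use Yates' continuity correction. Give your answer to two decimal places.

Row totals: 221, 325. Column totals: 189, 357. Grand total N = 546.
Expected counts (row total × column total / N):
  Forward, Injured: 221×189/546 = 76.500
  Forward, Not injured: 221×357/546 = 144.500
  Defender, Injured: 325×189/546 = 112.500
  Defender, Not injured: 325×357/546 = 212.500
Contributions (O − E)²/E:
  (52 − 76.500)²/76.500 = 7.8464
  (169 − 144.500)²/144.500 = 4.1540
  (137 − 112.500)²/112.500 = 5.3356
  (188 − 212.500)²/212.500 = 2.8247
χ² = 7.8464 + 4.1540 + 5.3356 + 2.8247 = 20.16

20.16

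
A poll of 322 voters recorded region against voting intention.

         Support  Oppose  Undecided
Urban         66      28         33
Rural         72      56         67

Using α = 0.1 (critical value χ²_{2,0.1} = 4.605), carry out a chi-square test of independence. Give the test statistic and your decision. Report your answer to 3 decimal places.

7.111; reject H₀

Row totals: 127, 195. Column totals: 138, 84, 100. Grand total N = 322.
Expected counts (row total × column total / N):
  Urban, Support: 127×138/322 = 54.4286
  Urban, Oppose: 127×84/322 = 33.1304
  Urban, Undecided: 127×100/322 = 39.4410
  Rural, Support: 195×138/322 = 83.5714
  Rural, Oppose: 195×84/322 = 50.8696
  Rural, Undecided: 195×100/322 = 60.5590
Contributions (O − E)²/E:
  (66 − 54.4286)²/54.4286 = 2.4601
  (28 − 33.1304)²/33.1304 = 0.7945
  (33 − 39.4410)²/39.4410 = 1.0519
  (72 − 83.5714)²/83.5714 = 1.6022
  (56 − 50.8696)²/50.8696 = 0.5174
  (67 − 60.5590)²/60.5590 = 0.6851
χ² = 2.4601 + 0.7945 + 1.0519 + 1.6022 + 0.5174 + 0.6851 = 7.111
df = (2−1)(3−1) = 2. Since 7.111 > 4.605, reject the null hypothesis of independence at α = 0.1.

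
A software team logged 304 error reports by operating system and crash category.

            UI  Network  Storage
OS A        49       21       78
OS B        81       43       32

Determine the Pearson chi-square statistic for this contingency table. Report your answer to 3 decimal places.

34.489

Row totals: 148, 156. Column totals: 130, 64, 110. Grand total N = 304.
Expected counts (row total × column total / N):
  OS A, UI: 148×130/304 = 63.28947
  OS A, Network: 148×64/304 = 31.15789
  OS A, Storage: 148×110/304 = 53.55263
  OS B, UI: 156×130/304 = 66.71053
  OS B, Network: 156×64/304 = 32.84211
  OS B, Storage: 156×110/304 = 56.44737
Contributions (O − E)²/E:
  (49 − 63.28947)²/63.28947 = 3.2263
  (21 − 31.15789)²/31.15789 = 3.3116
  (78 − 53.55263)²/53.55263 = 11.1605
  (81 − 66.71053)²/66.71053 = 3.0608
  (43 − 32.84211)²/32.84211 = 3.1418
  (32 − 56.44737)²/56.44737 = 10.5882
χ² = 3.2263 + 3.3116 + 11.1605 + 3.0608 + 3.1418 + 10.5882 = 34.489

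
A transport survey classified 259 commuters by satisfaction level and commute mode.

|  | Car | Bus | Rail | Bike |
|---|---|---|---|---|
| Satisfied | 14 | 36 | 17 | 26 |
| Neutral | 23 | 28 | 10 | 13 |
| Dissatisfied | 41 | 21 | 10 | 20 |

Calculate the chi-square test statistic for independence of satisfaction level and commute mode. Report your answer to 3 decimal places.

21.599

Row totals: 93, 74, 92. Column totals: 78, 85, 37, 59. Grand total N = 259.
Expected counts (row total × column total / N):
  Satisfied, Car: 93×78/259 = 28.0077
  Satisfied, Bus: 93×85/259 = 30.5212
  Satisfied, Rail: 93×37/259 = 13.2857
  Satisfied, Bike: 93×59/259 = 21.1853
  Neutral, Car: 74×78/259 = 22.2857
  Neutral, Bus: 74×85/259 = 24.2857
  Neutral, Rail: 74×37/259 = 10.5714
  Neutral, Bike: 74×59/259 = 16.8571
  Dissatisfied, Car: 92×78/259 = 27.7066
  Dissatisfied, Bus: 92×85/259 = 30.1931
  Dissatisfied, Rail: 92×37/259 = 13.1429
  Dissatisfied, Bike: 92×59/259 = 20.9575
Contributions (O − E)²/E:
  (14 − 28.0077)²/28.0077 = 7.0058
  (36 − 30.5212)²/30.5212 = 0.9835
  (17 − 13.2857)²/13.2857 = 1.0384
  (26 − 21.1853)²/21.1853 = 1.0942
  (23 − 22.2857)²/22.2857 = 0.0229
  (28 − 24.2857)²/24.2857 = 0.5681
  (10 − 10.5714)²/10.5714 = 0.0309
  (13 − 16.8571)²/16.8571 = 0.8825
  (41 − 27.7066)²/27.7066 = 6.3781
  (21 − 30.1931)²/30.1931 = 2.7991
  (10 − 13.1429)²/13.1429 = 0.7516
  (20 − 20.9575)²/20.9575 = 0.0437
χ² = 7.0058 + 0.9835 + 1.0384 + 1.0942 + 0.0229 + 0.5681 + 0.0309 + 0.8825 + 6.3781 + 2.7991 + 0.7516 + 0.0437 = 21.599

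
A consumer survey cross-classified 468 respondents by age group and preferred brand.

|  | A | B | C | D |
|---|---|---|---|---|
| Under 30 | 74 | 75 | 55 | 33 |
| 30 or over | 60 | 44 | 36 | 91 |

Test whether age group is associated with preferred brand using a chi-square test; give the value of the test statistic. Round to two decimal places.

Row totals: 237, 231. Column totals: 134, 119, 91, 124. Grand total N = 468.
Expected counts (row total × column total / N):
  Under 30, A: 237×134/468 = 67.859
  Under 30, B: 237×119/468 = 60.263
  Under 30, C: 237×91/468 = 46.083
  Under 30, D: 237×124/468 = 62.795
  30 or over, A: 231×134/468 = 66.141
  30 or over, B: 231×119/468 = 58.737
  30 or over, C: 231×91/468 = 44.917
  30 or over, D: 231×124/468 = 61.205
Contributions (O − E)²/E:
  (74 − 67.859)²/67.859 = 0.5557
  (75 − 60.263)²/60.263 = 3.6039
  (55 − 46.083)²/46.083 = 1.7254
  (33 − 62.795)²/62.795 = 14.1371
  (60 − 66.141)²/66.141 = 0.5702
  (44 − 58.737)²/58.737 = 3.6975
  (36 − 44.917)²/44.917 = 1.7702
  (91 − 61.205)²/61.205 = 14.5044
χ² = 0.5557 + 3.6039 + 1.7254 + 14.1371 + 0.5702 + 3.6975 + 1.7702 + 14.5044 = 40.56

40.56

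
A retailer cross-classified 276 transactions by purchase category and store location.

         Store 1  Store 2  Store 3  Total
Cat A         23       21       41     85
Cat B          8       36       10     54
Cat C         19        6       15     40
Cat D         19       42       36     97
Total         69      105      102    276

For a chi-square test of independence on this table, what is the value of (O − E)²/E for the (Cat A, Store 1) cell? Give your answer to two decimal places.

0.14

Row total (Cat A) = 85; column total (Store 1) = 69; N = 276.
Expected count E = 85 × 69 / 276 = 21.250.
Contribution = (O − E)²/E = (23 − 21.250)² / 21.250 = 0.14.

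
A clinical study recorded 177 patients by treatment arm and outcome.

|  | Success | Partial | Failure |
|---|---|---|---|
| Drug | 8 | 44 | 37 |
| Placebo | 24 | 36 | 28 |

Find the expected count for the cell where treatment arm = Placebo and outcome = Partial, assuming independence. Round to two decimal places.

39.77

Row total (Placebo) = 88; column total (Partial) = 80; grand total N = 177.
Expected count = (row total × column total) / N = 88 × 80 / 177 = 39.77.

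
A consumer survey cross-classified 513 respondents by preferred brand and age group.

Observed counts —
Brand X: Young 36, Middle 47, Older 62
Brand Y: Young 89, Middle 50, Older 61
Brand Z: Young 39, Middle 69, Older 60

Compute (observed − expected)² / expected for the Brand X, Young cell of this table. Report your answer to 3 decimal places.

2.313

Row total (Brand X) = 145; column total (Young) = 164; N = 513.
Expected count E = 145 × 164 / 513 = 46.3548.
Contribution = (O − E)²/E = (36 − 46.3548)² / 46.3548 = 2.313.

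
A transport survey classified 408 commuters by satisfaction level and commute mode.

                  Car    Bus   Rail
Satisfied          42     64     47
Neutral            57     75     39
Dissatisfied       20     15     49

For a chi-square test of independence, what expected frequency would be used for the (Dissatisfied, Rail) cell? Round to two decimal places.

27.79

Row total (Dissatisfied) = 84; column total (Rail) = 135; grand total N = 408.
Expected count = (row total × column total) / N = 84 × 135 / 408 = 27.79.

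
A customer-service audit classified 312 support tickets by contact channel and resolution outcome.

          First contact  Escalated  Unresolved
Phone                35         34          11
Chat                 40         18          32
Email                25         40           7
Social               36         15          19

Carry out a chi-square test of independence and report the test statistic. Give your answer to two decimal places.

Row totals: 80, 90, 72, 70. Column totals: 136, 107, 69. Grand total N = 312.
Expected counts (row total × column total / N):
  Phone, First contact: 80×136/312 = 34.872
  Phone, Escalated: 80×107/312 = 27.436
  Phone, Unresolved: 80×69/312 = 17.692
  Chat, First contact: 90×136/312 = 39.231
  Chat, Escalated: 90×107/312 = 30.865
  Chat, Unresolved: 90×69/312 = 19.904
  Email, First contact: 72×136/312 = 31.385
  Email, Escalated: 72×107/312 = 24.692
  Email, Unresolved: 72×69/312 = 15.923
  Social, First contact: 70×136/312 = 30.513
  Social, Escalated: 70×107/312 = 24.006
  Social, Unresolved: 70×69/312 = 15.481
Contributions (O − E)²/E:
  (35 − 34.872)²/34.872 = 0.0005
  (34 − 27.436)²/27.436 = 1.5704
  (11 − 17.692)²/17.692 = 2.5312
  (40 − 39.231)²/39.231 = 0.0151
  (18 − 30.865)²/30.865 = 5.3623
  (32 − 19.904)²/19.904 = 7.3509
  (25 − 31.385)²/31.385 = 1.2990
  (40 − 24.692)²/24.692 = 9.4903
  (7 − 15.923)²/15.923 = 5.0003
  (36 − 30.513)²/30.513 = 0.9867
  (15 − 24.006)²/24.006 = 3.3787
  (19 − 15.481)²/15.481 = 0.7999
χ² = 0.0005 + 1.5704 + 2.5312 + 0.0151 + 5.3623 + 7.3509 + 1.2990 + 9.4903 + 5.0003 + 0.9867 + 3.3787 + 0.7999 = 37.79

37.79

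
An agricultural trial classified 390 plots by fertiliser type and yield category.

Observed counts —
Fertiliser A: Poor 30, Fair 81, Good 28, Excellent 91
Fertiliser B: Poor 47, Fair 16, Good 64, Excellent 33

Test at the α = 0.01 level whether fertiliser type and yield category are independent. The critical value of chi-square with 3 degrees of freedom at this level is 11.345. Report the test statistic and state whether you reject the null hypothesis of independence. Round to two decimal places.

Row totals: 230, 160. Column totals: 77, 97, 92, 124. Grand total N = 390.
Expected counts (row total × column total / N):
  Fertiliser A, Poor: 230×77/390 = 45.4103
  Fertiliser A, Fair: 230×97/390 = 57.2051
  Fertiliser A, Good: 230×92/390 = 54.2564
  Fertiliser A, Excellent: 230×124/390 = 73.1282
  Fertiliser B, Poor: 160×77/390 = 31.5897
  Fertiliser B, Fair: 160×97/390 = 39.7949
  Fertiliser B, Good: 160×92/390 = 37.7436
  Fertiliser B, Excellent: 160×124/390 = 50.8718
Contributions (O − E)²/E:
  (30 − 45.4103)²/45.4103 = 5.2296
  (81 − 57.2051)²/57.2051 = 9.8977
  (28 − 54.2564)²/54.2564 = 12.7063
  (91 − 73.1282)²/73.1282 = 4.3677
  (47 − 31.5897)²/31.5897 = 7.5176
  (16 − 39.7949)²/39.7949 = 14.2279
  (64 − 37.7436)²/37.7436 = 18.2653
  (33 − 50.8718)²/50.8718 = 6.2786
χ² = 5.2296 + 9.8977 + 12.7063 + 4.3677 + 7.5176 + 14.2279 + 18.2653 + 6.2786 = 78.49
df = (2−1)(4−1) = 3. Since 78.49 > 11.345, reject the null hypothesis of independence at α = 0.01.

78.49; reject H₀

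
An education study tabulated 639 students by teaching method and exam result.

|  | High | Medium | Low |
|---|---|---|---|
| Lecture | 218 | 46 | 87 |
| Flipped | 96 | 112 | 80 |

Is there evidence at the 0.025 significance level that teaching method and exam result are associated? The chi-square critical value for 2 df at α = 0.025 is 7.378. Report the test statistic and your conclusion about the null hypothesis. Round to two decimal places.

Row totals: 351, 288. Column totals: 314, 158, 167. Grand total N = 639.
Expected counts (row total × column total / N):
  Lecture, High: 351×314/639 = 172.479
  Lecture, Medium: 351×158/639 = 86.789
  Lecture, Low: 351×167/639 = 91.732
  Flipped, High: 288×314/639 = 141.521
  Flipped, Medium: 288×158/639 = 71.211
  Flipped, Low: 288×167/639 = 75.268
Contributions (O − E)²/E:
  (218 − 172.479)²/172.479 = 12.0140
  (46 − 86.789)²/86.789 = 19.1700
  (87 − 91.732)²/91.732 = 0.2441
  (96 − 141.521)²/141.521 = 14.6421
  (112 − 71.211)²/71.211 = 23.3636
  (80 − 75.268)²/75.268 = 0.2975
χ² = 12.0140 + 19.1700 + 0.2441 + 14.6421 + 23.3636 + 0.2975 = 69.73
df = (2−1)(3−1) = 2. Since 69.73 > 7.378, reject the null hypothesis of independence at α = 0.025.

69.73; reject H₀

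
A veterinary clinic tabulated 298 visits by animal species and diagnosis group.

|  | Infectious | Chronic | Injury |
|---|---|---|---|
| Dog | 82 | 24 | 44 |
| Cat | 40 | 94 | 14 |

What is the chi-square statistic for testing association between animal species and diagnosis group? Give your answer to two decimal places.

Row totals: 150, 148. Column totals: 122, 118, 58. Grand total N = 298.
Expected counts (row total × column total / N):
  Dog, Infectious: 150×122/298 = 61.409
  Dog, Chronic: 150×118/298 = 59.396
  Dog, Injury: 150×58/298 = 29.195
  Cat, Infectious: 148×122/298 = 60.591
  Cat, Chronic: 148×118/298 = 58.604
  Cat, Injury: 148×58/298 = 28.805
Contributions (O − E)²/E:
  (82 − 61.409)²/61.409 = 6.9044
  (24 − 59.396)²/59.396 = 21.0936
  (44 − 29.195)²/29.195 = 7.5077
  (40 − 60.591)²/60.591 = 6.9976
  (94 − 58.604)²/58.604 = 21.3787
  (14 − 28.805)²/28.805 = 7.6094
χ² = 6.9044 + 21.0936 + 7.5077 + 6.9976 + 21.3787 + 7.6094 = 71.49

71.49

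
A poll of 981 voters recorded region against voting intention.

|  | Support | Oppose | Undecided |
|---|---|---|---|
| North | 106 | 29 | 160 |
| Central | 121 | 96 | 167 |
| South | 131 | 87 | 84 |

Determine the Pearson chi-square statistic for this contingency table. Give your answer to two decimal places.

Row totals: 295, 384, 302. Column totals: 358, 212, 411. Grand total N = 981.
Expected counts (row total × column total / N):
  North, Support: 295×358/981 = 107.655
  North, Oppose: 295×212/981 = 63.751
  North, Undecided: 295×411/981 = 123.593
  Central, Support: 384×358/981 = 140.135
  Central, Oppose: 384×212/981 = 82.985
  Central, Undecided: 384×411/981 = 160.881
  South, Support: 302×358/981 = 110.210
  South, Oppose: 302×212/981 = 65.264
  South, Undecided: 302×411/981 = 126.526
Contributions (O − E)²/E:
  (106 − 107.655)²/107.655 = 0.0254
  (29 − 63.751)²/63.751 = 18.9429
  (160 − 123.593)²/123.593 = 10.7245
  (121 − 140.135)²/140.135 = 2.6128
  (96 − 82.985)²/82.985 = 2.0412
  (167 − 160.881)²/160.881 = 0.2327
  (131 − 110.210)²/110.210 = 3.9218
  (87 − 65.264)²/65.264 = 7.2391
  (84 − 126.526)²/126.526 = 14.2932
χ² = 0.0254 + 18.9429 + 10.7245 + 2.6128 + 2.0412 + 0.2327 + 3.9218 + 7.2391 + 14.2932 = 60.03

60.03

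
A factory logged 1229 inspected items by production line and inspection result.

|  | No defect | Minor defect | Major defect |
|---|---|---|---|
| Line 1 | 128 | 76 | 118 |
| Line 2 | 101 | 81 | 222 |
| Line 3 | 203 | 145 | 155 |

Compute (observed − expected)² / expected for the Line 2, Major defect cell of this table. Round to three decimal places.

Row total (Line 2) = 404; column total (Major defect) = 495; N = 1229.
Expected count E = 404 × 495 / 1229 = 162.7177.
Contribution = (O − E)²/E = (222 − 162.7177)² / 162.7177 = 21.598.

21.598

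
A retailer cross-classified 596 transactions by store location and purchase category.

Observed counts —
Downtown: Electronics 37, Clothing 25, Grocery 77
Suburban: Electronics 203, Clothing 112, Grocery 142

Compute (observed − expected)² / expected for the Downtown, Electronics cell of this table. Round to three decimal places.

Row total (Downtown) = 139; column total (Electronics) = 240; N = 596.
Expected count E = 139 × 240 / 596 = 55.9732.
Contribution = (O − E)²/E = (37 − 55.9732)² / 55.9732 = 6.431.

6.431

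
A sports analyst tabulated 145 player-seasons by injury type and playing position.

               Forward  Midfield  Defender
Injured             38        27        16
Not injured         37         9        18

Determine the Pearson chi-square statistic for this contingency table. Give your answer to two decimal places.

7.24

Row totals: 81, 64. Column totals: 75, 36, 34. Grand total N = 145.
Expected counts (row total × column total / N):
  Injured, Forward: 81×75/145 = 41.897
  Injured, Midfield: 81×36/145 = 20.110
  Injured, Defender: 81×34/145 = 18.993
  Not injured, Forward: 64×75/145 = 33.103
  Not injured, Midfield: 64×36/145 = 15.890
  Not injured, Defender: 64×34/145 = 15.007
Contributions (O − E)²/E:
  (38 − 41.897)²/41.897 = 0.3625
  (27 − 20.110)²/20.110 = 2.3606
  (16 − 18.993)²/18.993 = 0.4717
  (37 − 33.103)²/33.103 = 0.4588
  (9 − 15.890)²/15.890 = 2.9875
  (18 − 15.007)²/15.007 = 0.5969
χ² = 0.3625 + 2.3606 + 0.4717 + 0.4588 + 2.9875 + 0.5969 = 7.24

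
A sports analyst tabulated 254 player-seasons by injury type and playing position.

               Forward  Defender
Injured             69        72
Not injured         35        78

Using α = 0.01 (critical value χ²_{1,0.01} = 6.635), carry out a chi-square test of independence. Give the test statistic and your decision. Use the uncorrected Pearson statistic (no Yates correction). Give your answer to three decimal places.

Row totals: 141, 113. Column totals: 104, 150. Grand total N = 254.
Expected counts (row total × column total / N):
  Injured, Forward: 141×104/254 = 57.7323
  Injured, Defender: 141×150/254 = 83.2677
  Not injured, Forward: 113×104/254 = 46.2677
  Not injured, Defender: 113×150/254 = 66.7323
Contributions (O − E)²/E:
  (69 − 57.7323)²/57.7323 = 2.1991
  (72 − 83.2677)²/83.2677 = 1.5247
  (35 − 46.2677)²/46.2677 = 2.7441
  (78 − 66.7323)²/66.7323 = 1.9025
χ² = 2.1991 + 1.5247 + 2.7441 + 1.9025 = 8.370
df = (2−1)(2−1) = 1. Since 8.370 > 6.635, reject the null hypothesis of independence at α = 0.01.

8.370; reject H₀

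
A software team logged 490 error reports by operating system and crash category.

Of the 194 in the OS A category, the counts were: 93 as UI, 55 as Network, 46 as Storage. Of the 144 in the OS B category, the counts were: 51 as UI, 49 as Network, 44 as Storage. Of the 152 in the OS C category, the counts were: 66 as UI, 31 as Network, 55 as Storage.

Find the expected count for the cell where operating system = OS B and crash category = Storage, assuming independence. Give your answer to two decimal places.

42.61

Row total (OS B) = 144; column total (Storage) = 145; grand total N = 490.
Expected count = (row total × column total) / N = 144 × 145 / 490 = 42.61.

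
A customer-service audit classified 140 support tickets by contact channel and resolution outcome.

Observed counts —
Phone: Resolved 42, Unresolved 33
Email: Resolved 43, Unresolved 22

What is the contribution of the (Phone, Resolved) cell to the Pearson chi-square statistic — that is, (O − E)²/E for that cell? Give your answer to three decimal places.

0.275

Row total (Phone) = 75; column total (Resolved) = 85; N = 140.
Expected count E = 75 × 85 / 140 = 45.5357.
Contribution = (O − E)²/E = (42 − 45.5357)² / 45.5357 = 0.275.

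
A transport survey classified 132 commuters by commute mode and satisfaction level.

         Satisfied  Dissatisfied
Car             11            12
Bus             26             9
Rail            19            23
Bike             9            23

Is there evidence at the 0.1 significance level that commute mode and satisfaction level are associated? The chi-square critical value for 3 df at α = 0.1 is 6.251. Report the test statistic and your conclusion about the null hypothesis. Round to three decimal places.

14.780; reject H₀

Row totals: 23, 35, 42, 32. Column totals: 65, 67. Grand total N = 132.
Expected counts (row total × column total / N):
  Car, Satisfied: 23×65/132 = 11.3258
  Car, Dissatisfied: 23×67/132 = 11.6742
  Bus, Satisfied: 35×65/132 = 17.2348
  Bus, Dissatisfied: 35×67/132 = 17.7652
  Rail, Satisfied: 42×65/132 = 20.6818
  Rail, Dissatisfied: 42×67/132 = 21.3182
  Bike, Satisfied: 32×65/132 = 15.7576
  Bike, Dissatisfied: 32×67/132 = 16.2424
Contributions (O − E)²/E:
  (11 − 11.3258)²/11.3258 = 0.0094
  (12 − 11.6742)²/11.6742 = 0.0091
  (26 − 17.2348)²/17.2348 = 4.4578
  (9 − 17.7652)²/17.7652 = 4.3247
  (19 − 20.6818)²/20.6818 = 0.1368
  (23 − 21.3182)²/21.3182 = 0.1327
  (9 − 15.7576)²/15.7576 = 2.8980
  (23 − 16.2424)²/16.2424 = 2.8115
χ² = 0.0094 + 0.0091 + 4.4578 + 4.3247 + 0.1368 + 0.1327 + 2.8980 + 2.8115 = 14.780
df = (4−1)(2−1) = 3. Since 14.780 > 6.251, reject the null hypothesis of independence at α = 0.1.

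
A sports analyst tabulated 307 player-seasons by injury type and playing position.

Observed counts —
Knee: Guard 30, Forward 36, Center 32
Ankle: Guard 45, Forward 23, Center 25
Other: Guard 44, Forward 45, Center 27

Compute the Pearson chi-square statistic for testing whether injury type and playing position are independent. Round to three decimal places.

9.001

Row totals: 98, 93, 116. Column totals: 119, 104, 84. Grand total N = 307.
Expected counts (row total × column total / N):
  Knee, Guard: 98×119/307 = 37.9870
  Knee, Forward: 98×104/307 = 33.1987
  Knee, Center: 98×84/307 = 26.8143
  Ankle, Guard: 93×119/307 = 36.0489
  Ankle, Forward: 93×104/307 = 31.5049
  Ankle, Center: 93×84/307 = 25.4463
  Other, Guard: 116×119/307 = 44.9642
  Other, Forward: 116×104/307 = 39.2964
  Other, Center: 116×84/307 = 31.7394
Contributions (O − E)²/E:
  (30 − 37.9870)²/37.9870 = 1.6793
  (36 − 33.1987)²/33.1987 = 0.2364
  (32 − 26.8143)²/26.8143 = 1.0029
  (45 − 36.0489)²/36.0489 = 2.2226
  (23 − 31.5049)²/31.5049 = 2.2959
  (25 − 25.4463)²/25.4463 = 0.0078
  (44 − 44.9642)²/44.9642 = 0.0207
  (45 − 39.2964)²/39.2964 = 0.8278
  (27 − 31.7394)²/31.7394 = 0.7077
χ² = 1.6793 + 0.2364 + 1.0029 + 2.2226 + 2.2959 + 0.0078 + 0.0207 + 0.8278 + 0.7077 = 9.001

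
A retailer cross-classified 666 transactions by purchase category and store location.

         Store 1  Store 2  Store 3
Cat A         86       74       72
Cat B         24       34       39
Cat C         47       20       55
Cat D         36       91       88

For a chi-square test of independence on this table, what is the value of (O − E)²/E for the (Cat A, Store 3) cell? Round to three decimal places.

Row total (Cat A) = 232; column total (Store 3) = 254; N = 666.
Expected count E = 232 × 254 / 666 = 88.4805.
Contribution = (O − E)²/E = (72 − 88.4805)² / 88.4805 = 3.070.

3.070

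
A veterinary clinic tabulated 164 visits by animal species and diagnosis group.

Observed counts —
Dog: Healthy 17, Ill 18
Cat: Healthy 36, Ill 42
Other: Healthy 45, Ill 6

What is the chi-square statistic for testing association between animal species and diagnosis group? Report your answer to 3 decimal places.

25.022

Row totals: 35, 78, 51. Column totals: 98, 66. Grand total N = 164.
Expected counts (row total × column total / N):
  Dog, Healthy: 35×98/164 = 20.9146
  Dog, Ill: 35×66/164 = 14.0854
  Cat, Healthy: 78×98/164 = 46.6098
  Cat, Ill: 78×66/164 = 31.3902
  Other, Healthy: 51×98/164 = 30.4756
  Other, Ill: 51×66/164 = 20.5244
Contributions (O − E)²/E:
  (17 − 20.9146)²/20.9146 = 0.7327
  (18 − 14.0854)²/14.0854 = 1.0879
  (36 − 46.6098)²/46.6098 = 2.4151
  (42 − 31.3902)²/31.3902 = 3.5861
  (45 − 30.4756)²/30.4756 = 6.9222
  (6 − 20.5244)²/20.5244 = 10.2784
χ² = 0.7327 + 1.0879 + 2.4151 + 3.5861 + 6.9222 + 10.2784 = 25.022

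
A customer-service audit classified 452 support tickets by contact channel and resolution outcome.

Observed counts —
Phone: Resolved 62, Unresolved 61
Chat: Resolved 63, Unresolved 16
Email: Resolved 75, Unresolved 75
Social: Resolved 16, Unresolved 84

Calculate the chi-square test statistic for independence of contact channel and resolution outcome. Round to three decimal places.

Row totals: 123, 79, 150, 100. Column totals: 216, 236. Grand total N = 452.
Expected counts (row total × column total / N):
  Phone, Resolved: 123×216/452 = 58.7788
  Phone, Unresolved: 123×236/452 = 64.2212
  Chat, Resolved: 79×216/452 = 37.7522
  Chat, Unresolved: 79×236/452 = 41.2478
  Email, Resolved: 150×216/452 = 71.6814
  Email, Unresolved: 150×236/452 = 78.3186
  Social, Resolved: 100×216/452 = 47.7876
  Social, Unresolved: 100×236/452 = 52.2124
Contributions (O − E)²/E:
  (62 − 58.7788)²/58.7788 = 0.1765
  (61 − 64.2212)²/64.2212 = 0.1616
  (63 − 37.7522)²/37.7522 = 16.8851
  (16 − 41.2478)²/41.2478 = 15.4542
  (75 − 71.6814)²/71.6814 = 0.1536
  (75 − 78.3186)²/78.3186 = 0.1406
  (16 − 47.7876)²/47.7876 = 21.1446
  (84 − 52.2124)²/52.2124 = 19.3527
χ² = 0.1765 + 0.1616 + 16.8851 + 15.4542 + 0.1536 + 0.1406 + 21.1446 + 19.3527 = 73.469

73.469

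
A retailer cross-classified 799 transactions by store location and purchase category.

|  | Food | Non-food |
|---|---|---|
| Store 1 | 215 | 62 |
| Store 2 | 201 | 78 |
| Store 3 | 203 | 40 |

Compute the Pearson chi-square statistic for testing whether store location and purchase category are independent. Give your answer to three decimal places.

9.840

Row totals: 277, 279, 243. Column totals: 619, 180. Grand total N = 799.
Expected counts (row total × column total / N):
  Store 1, Food: 277×619/799 = 214.5970
  Store 1, Non-food: 277×180/799 = 62.4030
  Store 2, Food: 279×619/799 = 216.1464
  Store 2, Non-food: 279×180/799 = 62.8536
  Store 3, Food: 243×619/799 = 188.2566
  Store 3, Non-food: 243×180/799 = 54.7434
Contributions (O − E)²/E:
  (215 − 214.5970)²/214.5970 = 0.0008
  (62 − 62.4030)²/62.4030 = 0.0026
  (201 − 216.1464)²/216.1464 = 1.0614
  (78 − 62.8536)²/62.8536 = 3.6500
  (203 − 188.2566)²/188.2566 = 1.1546
  (40 − 54.7434)²/54.7434 = 3.9707
χ² = 0.0008 + 0.0026 + 1.0614 + 3.6500 + 1.1546 + 3.9707 = 9.840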